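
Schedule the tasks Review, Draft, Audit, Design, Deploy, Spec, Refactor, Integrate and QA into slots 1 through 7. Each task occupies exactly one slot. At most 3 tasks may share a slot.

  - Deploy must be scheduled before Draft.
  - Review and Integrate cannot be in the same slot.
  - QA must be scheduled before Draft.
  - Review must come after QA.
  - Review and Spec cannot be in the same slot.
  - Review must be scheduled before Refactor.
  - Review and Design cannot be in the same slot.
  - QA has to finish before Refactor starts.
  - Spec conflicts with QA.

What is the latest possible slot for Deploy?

6

Downstream work caps Deploy at 6.
Deploy at 6 is achievable: Draft in 7, Refactor in 3, QA in 1, Audit in 1, Review in 2, Design in 1, Integrate in 3, Deploy in 6, Spec in 3.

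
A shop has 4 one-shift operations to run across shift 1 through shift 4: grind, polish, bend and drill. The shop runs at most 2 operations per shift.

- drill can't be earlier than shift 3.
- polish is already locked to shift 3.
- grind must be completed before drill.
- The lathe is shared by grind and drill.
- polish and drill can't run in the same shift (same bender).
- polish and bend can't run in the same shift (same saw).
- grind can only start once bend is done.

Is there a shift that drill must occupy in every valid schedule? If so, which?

shift 4

drill's window is shift 3–shift 4.
polish is fixed at shift 3, and drill can't share a shift with polish.
So drill must be shift 4.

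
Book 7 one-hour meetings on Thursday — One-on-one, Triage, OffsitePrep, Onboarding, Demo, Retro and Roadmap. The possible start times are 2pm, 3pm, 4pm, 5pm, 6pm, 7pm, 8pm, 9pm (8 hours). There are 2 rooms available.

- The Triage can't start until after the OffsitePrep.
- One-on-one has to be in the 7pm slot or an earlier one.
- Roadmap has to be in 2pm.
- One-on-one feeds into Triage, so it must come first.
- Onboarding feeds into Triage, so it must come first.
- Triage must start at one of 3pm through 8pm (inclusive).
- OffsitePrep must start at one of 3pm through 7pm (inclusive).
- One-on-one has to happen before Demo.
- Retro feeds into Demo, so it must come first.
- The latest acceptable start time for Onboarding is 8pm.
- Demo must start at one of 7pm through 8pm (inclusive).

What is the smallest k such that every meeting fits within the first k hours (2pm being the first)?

6 hours

The precedence chain requires at least 2 distinct hours.
With at most 2 per hour and 7 meetings, at least 4 hours are needed.
Demo can't be placed before 7pm — that is hour 6 counting from 2pm — so the schedule must run through at least 6 hours.
6 works (last occupied hour: 7pm): for example One-on-one -> 2pm; OffsitePrep -> 3pm; Roadmap -> 2pm; Onboarding -> 3pm; Triage -> 4pm; Retro -> 4pm; Demo -> 7pm.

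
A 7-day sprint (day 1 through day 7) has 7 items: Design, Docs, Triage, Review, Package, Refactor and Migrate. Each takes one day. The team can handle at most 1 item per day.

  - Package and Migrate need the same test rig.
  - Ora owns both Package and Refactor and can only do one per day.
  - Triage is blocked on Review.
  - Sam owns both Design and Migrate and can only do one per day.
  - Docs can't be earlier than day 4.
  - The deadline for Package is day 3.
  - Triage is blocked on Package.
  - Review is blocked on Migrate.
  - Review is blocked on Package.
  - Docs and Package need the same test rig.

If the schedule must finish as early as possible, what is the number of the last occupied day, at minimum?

The precedence chain requires at least 3 distinct days.
With at most 1 per day and 7 tasks, at least 7 days are needed.
Docs can't be placed before day 4, so the schedule must run through at least day 4.
7 works (last occupied day: day 7): for example Migrate in day 2, Design in day 6, Package in day 1, Review in day 3, Docs in day 4, Refactor in day 7, Triage in day 5.

7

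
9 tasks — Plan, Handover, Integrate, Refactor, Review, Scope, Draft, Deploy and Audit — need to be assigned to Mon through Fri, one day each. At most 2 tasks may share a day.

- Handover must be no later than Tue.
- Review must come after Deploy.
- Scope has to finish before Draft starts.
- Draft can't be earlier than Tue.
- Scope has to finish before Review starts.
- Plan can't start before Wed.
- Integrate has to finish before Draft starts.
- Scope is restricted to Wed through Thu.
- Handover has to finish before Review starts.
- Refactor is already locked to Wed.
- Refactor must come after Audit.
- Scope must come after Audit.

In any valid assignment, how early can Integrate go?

Mon

Downstream work caps Integrate at Thu.
Integrate at Mon is achievable: Audit=Tue, Handover=Mon, Plan=Thu, Scope=Wed, Refactor=Wed, Deploy=Tue, Integrate=Mon, Draft=Thu, Review=Fri.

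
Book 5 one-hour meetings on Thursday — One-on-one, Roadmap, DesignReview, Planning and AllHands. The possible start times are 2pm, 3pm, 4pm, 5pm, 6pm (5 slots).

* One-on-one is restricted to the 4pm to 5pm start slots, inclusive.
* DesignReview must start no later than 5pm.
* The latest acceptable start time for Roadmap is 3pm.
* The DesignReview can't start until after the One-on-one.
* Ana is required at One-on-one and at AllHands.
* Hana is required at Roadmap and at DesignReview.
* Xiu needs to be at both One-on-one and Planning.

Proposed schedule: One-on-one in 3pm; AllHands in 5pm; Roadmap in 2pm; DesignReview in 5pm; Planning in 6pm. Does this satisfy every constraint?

DesignReview must start no later than 5pm — holds.
The DesignReview can't start until after the One-on-one — holds.
Hana is required at Roadmap and at DesignReview — holds.
The latest acceptable start time for Roadmap is 3pm — holds.
One-on-one is restricted to the 4pm to 5pm start slots, inclusive — violated.
Xiu needs to be at both One-on-one and Planning — holds.
Ana is required at One-on-one and at AllHands — holds.

No — it violates: One-on-one is restricted to the 4pm to 5pm start slots, inclusive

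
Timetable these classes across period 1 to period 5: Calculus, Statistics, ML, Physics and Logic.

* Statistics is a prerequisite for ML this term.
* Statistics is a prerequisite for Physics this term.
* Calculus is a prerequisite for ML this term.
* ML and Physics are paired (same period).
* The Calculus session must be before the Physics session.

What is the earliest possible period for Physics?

period 2

Precedence pushes Physics to at least period 2.
Physics at period 2 is achievable: Statistics -> period 1; Physics -> period 2; ML -> period 2; Logic -> period 1; Calculus -> period 1.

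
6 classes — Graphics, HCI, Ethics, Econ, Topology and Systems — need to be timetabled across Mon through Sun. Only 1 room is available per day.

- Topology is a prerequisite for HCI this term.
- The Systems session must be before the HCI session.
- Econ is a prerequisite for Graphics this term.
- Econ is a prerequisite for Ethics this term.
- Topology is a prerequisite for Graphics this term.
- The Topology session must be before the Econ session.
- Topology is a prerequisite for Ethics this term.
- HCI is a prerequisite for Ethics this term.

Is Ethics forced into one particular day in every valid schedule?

Ethics can be Fri (e.g. Graphics -> Sat; HCI -> Wed; Topology -> Mon; Systems -> Tue; Econ -> Thu; Ethics -> Fri) or Sat (e.g. HCI=Wed, Econ=Thu, Ethics=Sat, Systems=Tue, Graphics=Fri, Topology=Mon).

No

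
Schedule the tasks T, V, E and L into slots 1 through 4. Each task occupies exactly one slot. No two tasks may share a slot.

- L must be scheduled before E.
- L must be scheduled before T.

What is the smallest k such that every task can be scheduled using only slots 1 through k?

The precedence chain requires at least 2 distinct slots.
With at most 1 per slot and 4 tasks, at least 4 slots are needed.
4 works (last occupied slot: 4): for example T=2, L=1, V=4, E=3.

4 slots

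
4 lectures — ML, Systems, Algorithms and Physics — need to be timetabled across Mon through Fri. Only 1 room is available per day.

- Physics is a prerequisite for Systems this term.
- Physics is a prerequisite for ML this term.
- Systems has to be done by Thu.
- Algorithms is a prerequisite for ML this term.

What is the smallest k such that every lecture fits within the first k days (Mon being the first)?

4 days

The precedence chain requires at least 2 distinct days.
With at most 1 per day and 4 lectures, at least 4 days are needed.
4 works (last occupied day: Thu): for example ML in Wed, Algorithms in Tue, Physics in Mon, Systems in Thu.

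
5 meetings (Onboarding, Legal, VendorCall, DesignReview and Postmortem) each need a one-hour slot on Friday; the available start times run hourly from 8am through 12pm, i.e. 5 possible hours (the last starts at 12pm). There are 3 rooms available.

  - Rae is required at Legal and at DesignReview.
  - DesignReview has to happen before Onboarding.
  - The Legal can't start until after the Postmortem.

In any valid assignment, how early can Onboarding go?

9am

Precedence pushes Onboarding to at least 9am.
Onboarding at 9am is achievable: Postmortem -> 8am; DesignReview -> 8am; VendorCall -> 8am; Legal -> 9am; Onboarding -> 9am.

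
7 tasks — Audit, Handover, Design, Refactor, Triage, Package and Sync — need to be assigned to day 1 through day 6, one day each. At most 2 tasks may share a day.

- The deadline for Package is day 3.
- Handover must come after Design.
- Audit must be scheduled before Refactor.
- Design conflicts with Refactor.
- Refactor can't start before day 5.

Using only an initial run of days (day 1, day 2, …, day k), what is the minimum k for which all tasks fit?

The precedence chain requires at least 2 distinct days.
With at most 2 per day and 7 tasks, at least 4 days are needed.
Refactor can't be placed before day 5, so the schedule must run through at least day 5.
5 works (last occupied day: day 5): for example Audit in day 1, Triage in day 2, Design in day 2, Package in day 1, Sync in day 3, Handover in day 3, Refactor in day 5.

5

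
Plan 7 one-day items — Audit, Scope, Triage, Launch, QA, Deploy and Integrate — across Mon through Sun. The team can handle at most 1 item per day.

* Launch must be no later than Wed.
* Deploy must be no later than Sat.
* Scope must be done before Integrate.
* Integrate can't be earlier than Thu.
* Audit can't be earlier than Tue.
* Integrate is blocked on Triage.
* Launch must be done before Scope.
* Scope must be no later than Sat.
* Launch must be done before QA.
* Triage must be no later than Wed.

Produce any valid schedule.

Integrate -> Thu; QA -> Sun; Launch -> Mon; Triage -> Tue; Audit -> Fri; Deploy -> Sat; Scope -> Wed

Checking: Scope(Wed) before Integrate(Thu); Launch(Mon) before Scope(Wed); Launch(Mon) before QA(Sun); Triage(Tue) before Integrate(Thu); Integrate=Thu in [Thu,Sun]; Launch=Mon in [Mon,Wed]; Triage=Tue in [Mon,Wed]; Deploy=Sat in [Mon,Sat]; Audit=Fri in [Tue,Sun]; Scope=Wed in [Mon,Sat]; max 1 per day (cap 1).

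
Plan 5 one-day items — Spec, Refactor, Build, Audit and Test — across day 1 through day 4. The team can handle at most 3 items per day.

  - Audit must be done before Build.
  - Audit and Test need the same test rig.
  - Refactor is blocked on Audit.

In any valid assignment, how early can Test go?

day 1

Test at day 1 is achievable: Audit=day 2; Refactor=day 3; Build=day 3; Test=day 1; Spec=day 1.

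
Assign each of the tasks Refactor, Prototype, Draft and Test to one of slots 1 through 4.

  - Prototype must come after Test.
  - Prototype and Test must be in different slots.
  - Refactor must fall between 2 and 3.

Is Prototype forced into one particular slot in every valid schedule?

Prototype can be 2 (e.g. Test=1, Refactor=2, Draft=1, Prototype=2) or 3 (e.g. Refactor=2; Draft=1; Test=1; Prototype=3).

No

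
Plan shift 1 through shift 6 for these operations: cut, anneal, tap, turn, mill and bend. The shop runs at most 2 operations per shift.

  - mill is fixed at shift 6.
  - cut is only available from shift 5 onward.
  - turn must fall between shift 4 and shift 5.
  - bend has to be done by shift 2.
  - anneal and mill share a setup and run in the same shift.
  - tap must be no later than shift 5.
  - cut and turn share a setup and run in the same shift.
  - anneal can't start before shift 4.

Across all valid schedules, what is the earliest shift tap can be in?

Tap's own window allows nothing later than shift 5.
tap at shift 1 is achievable: tap in shift 1; turn in shift 5; cut in shift 5; anneal in shift 6; bend in shift 1; mill in shift 6.

shift 1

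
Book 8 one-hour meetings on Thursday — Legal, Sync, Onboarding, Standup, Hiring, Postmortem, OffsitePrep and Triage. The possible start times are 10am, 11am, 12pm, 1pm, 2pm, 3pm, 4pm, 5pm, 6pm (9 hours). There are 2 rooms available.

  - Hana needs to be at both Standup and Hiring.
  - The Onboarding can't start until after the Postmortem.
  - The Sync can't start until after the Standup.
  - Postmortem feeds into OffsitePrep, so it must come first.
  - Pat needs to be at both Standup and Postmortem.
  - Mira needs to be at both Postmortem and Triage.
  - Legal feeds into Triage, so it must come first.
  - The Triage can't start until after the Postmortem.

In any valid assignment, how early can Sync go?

11am

Precedence pushes Sync to at least 11am.
Sync at 11am is achievable: Legal=10am; OffsitePrep=1pm; Standup=10am; Hiring=1pm; Triage=12pm; Sync=11am; Postmortem=11am; Onboarding=12pm.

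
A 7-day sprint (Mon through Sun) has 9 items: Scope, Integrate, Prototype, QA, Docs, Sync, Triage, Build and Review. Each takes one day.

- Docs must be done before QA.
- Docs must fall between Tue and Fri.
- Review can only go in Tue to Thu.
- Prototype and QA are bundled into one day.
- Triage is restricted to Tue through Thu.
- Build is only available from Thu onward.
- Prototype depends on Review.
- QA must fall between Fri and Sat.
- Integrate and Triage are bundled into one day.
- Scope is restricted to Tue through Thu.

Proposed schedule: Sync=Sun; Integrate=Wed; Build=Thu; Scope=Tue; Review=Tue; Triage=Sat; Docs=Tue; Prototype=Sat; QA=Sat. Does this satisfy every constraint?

No. Integrate and Triage are bundled into one day is not satisfied.

Integrate and Triage are bundled into one day — violated.
Scope is restricted to Tue through Thu — holds.
Build is only available from Thu onward — holds.
QA must fall between Fri and Sat — holds.
Docs must be done before QA — holds.
Prototype depends on Review — holds.
Review can only go in Tue to Thu — holds.
Docs must fall between Tue and Fri — holds.
Triage is restricted to Tue through Thu — violated.
Prototype and QA are bundled into one day — holds.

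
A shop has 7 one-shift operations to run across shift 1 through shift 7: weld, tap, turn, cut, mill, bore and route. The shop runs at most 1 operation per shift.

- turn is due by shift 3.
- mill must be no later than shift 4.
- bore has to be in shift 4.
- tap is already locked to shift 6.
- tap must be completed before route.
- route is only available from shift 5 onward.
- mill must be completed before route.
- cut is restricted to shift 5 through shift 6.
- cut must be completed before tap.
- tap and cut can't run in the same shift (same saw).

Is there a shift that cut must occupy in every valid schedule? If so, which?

shift 5

cut's window is shift 5–shift 6.
tap is fixed at shift 6, and cut can't share a shift with tap.
So cut must be shift 5.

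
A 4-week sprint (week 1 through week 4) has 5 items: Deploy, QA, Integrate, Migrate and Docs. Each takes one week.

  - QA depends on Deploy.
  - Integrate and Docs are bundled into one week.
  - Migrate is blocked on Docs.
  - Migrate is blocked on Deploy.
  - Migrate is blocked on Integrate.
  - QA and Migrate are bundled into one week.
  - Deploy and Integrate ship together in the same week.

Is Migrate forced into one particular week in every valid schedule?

No

Migrate can be week 2 (e.g. Migrate in week 2; Integrate in week 1; QA in week 2; Deploy in week 1; Docs in week 1) or week 3 (e.g. Docs in week 1; QA in week 3; Migrate in week 3; Deploy in week 1; Integrate in week 1).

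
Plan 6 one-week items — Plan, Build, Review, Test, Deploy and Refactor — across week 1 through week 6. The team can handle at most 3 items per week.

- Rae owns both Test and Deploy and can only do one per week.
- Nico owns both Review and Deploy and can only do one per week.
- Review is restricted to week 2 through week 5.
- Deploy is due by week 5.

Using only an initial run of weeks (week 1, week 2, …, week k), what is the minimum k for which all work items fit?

With at most 3 per week and 6 work items, at least 2 weeks are needed.
Review can't be placed before week 2, so the schedule must run through at least week 2.
2 works (last occupied week: week 2): for example Deploy in week 1, Test in week 2, Build in week 1, Review in week 2, Refactor in week 2, Plan in week 1.

2 weeks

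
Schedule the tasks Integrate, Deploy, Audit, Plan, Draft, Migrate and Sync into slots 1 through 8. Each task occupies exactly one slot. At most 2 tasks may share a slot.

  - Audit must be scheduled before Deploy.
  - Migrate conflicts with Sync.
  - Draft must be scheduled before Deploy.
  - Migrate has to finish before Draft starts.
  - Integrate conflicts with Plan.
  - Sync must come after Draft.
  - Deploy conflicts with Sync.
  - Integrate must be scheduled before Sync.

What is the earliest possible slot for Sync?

3

Precedence pushes Sync to at least 3.
Sync at 3 is achievable: Draft in 2; Integrate in 1; Audit in 2; Migrate in 1; Sync in 3; Plan in 3; Deploy in 4.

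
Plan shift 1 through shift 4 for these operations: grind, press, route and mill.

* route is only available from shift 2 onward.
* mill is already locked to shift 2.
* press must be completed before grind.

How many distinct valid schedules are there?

18

Splitting on grind: it can be shift 2 (3), shift 3 (6), shift 4 (9). Listing each branch's schedules as (press, route, mill) by shift number:
grind=shift 2: (1,2,2) (1,3,2) (1,4,2) — 3.
grind=shift 3: (1,2,2) (1,3,2) (1,4,2) (2,2,2) (2,3,2) (2,4,2) — 6.
grind=shift 4: (1,2,2) (1,3,2) (1,4,2) (2,2,2) (2,3,2) (2,4,2) (3,2,2) (3,3,2) (3,4,2) — 9.
Summing: 3 + 6 + 9 = 18.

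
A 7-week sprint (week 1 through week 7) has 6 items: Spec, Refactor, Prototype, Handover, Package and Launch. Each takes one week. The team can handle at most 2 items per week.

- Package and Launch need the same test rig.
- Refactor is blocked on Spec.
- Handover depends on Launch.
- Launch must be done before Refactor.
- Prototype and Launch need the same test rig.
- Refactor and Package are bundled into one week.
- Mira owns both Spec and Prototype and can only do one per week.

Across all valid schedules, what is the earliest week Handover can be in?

week 2

Precedence pushes Handover to at least week 2.
Handover at week 2 is achievable: Prototype in week 2, Package in week 3, Refactor in week 3, Launch in week 1, Handover in week 2, Spec in week 1.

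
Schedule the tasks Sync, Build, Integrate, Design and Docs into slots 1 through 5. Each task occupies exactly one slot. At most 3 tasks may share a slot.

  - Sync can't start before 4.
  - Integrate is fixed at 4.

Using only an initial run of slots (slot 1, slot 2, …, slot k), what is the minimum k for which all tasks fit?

4 slots

With at most 3 per slot and 5 tasks, at least 2 slots are needed.
Sync can't be placed before 4, so the schedule must run through at least slot 4.
4 works (last occupied slot: 4): for example Docs in 1, Design in 1, Sync in 4, Build in 1, Integrate in 4.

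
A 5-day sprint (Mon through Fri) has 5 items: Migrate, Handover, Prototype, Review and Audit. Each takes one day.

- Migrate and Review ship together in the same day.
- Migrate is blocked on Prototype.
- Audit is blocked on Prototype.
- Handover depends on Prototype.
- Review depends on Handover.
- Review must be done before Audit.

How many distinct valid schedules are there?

Splitting on Migrate: it can be Wed (2), Thu (3). Listing each branch's schedules as (Handover, Prototype, Review, Audit):
Migrate=Wed: (Tue,Mon,Wed,Thu) (Tue,Mon,Wed,Fri) — 2.
Migrate=Thu: (Tue,Mon,Thu,Fri) (Wed,Mon,Thu,Fri) (Wed,Tue,Thu,Fri) — 3.
Summing: 2 + 3 = 5.

5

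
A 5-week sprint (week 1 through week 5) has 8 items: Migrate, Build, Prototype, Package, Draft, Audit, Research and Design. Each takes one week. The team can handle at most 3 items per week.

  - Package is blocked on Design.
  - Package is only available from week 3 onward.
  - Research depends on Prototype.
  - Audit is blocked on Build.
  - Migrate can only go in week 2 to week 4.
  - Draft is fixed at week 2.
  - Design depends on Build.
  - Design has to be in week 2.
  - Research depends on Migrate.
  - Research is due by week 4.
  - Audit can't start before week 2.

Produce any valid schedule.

Migrate in week 2, Prototype in week 1, Audit in week 3, Draft in week 2, Design in week 2, Build in week 1, Package in week 3, Research in week 3

Checking: Migrate(week 2) before Research(week 3); Design(week 2) before Package(week 3); Build(week 1) before Design(week 2); Prototype(week 1) before Research(week 3); Build(week 1) before Audit(week 3); Package=week 3 in [week 3,week 5]; Migrate=week 2 in [week 2,week 4]; Research=week 3 in [week 1,week 4]; Audit=week 3 in [week 2,week 5]; Draft=week 2 in [week 2,week 2]; Design=week 2 in [week 2,week 2]; max 3 per week (cap 3).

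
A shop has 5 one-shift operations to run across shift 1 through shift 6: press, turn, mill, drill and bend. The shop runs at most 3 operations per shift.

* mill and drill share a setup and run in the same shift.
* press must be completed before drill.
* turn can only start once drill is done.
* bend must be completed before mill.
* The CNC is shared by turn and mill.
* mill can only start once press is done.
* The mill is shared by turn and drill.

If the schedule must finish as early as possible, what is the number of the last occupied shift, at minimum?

The precedence chain requires at least 3 distinct shifts.
With at most 3 per shift and 5 operations, at least 2 shifts are needed.
3 works (last occupied shift: shift 3): for example bend=shift 1, drill=shift 2, press=shift 1, turn=shift 3, mill=shift 2.

shift 3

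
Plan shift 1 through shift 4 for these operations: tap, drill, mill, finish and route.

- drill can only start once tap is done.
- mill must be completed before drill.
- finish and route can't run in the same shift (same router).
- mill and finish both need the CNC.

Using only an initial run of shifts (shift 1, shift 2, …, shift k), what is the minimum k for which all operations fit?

2 shifts

The precedence chain requires at least 2 distinct shifts.
2 works (last occupied shift: shift 2): for example tap -> shift 1, finish -> shift 2, mill -> shift 1, route -> shift 1, drill -> shift 2.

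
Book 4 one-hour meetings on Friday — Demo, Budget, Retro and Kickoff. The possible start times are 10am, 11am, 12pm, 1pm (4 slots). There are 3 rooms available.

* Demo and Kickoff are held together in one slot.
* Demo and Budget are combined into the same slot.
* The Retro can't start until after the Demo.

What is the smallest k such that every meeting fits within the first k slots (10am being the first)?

The precedence chain requires at least 2 distinct slots.
With at most 3 per slot and 4 meetings, at least 2 slots are needed.
2 works (last occupied slot: 11am): for example Demo=10am, Budget=10am, Retro=11am, Kickoff=10am.

2 slots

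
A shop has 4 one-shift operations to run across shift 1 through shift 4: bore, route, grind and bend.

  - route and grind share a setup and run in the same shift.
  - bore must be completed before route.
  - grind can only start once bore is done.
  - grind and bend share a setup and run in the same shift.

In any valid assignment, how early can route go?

shift 2

Precedence pushes route to at least shift 2.
route at shift 2 is achievable: bore -> shift 1; route -> shift 2; bend -> shift 2; grind -> shift 2.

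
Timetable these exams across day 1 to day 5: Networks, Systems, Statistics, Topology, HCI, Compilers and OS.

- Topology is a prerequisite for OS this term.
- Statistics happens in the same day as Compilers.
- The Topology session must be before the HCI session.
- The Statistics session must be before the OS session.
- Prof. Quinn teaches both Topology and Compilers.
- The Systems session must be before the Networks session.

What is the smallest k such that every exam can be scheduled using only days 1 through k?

3 days

The precedence chain requires at least 2 distinct days.
Could 2 days be enough, i.e. nothing placed later than day 2? No: HCI must come after Topology (at day 1 or later) → {day 2}; Topology must come before HCI (at day 2 or earlier) → {day 1}; OS must come after Statistics (at day 1 or later) → {day 2}; Statistics must come before OS (at day 2 or earlier) → {day 1}; Compilers must be in the same day as Statistics (in {day 1}) → {day 1}; Compilers can't share with Topology (day 1) → nothing is left.
So 2 days is not enough.
3 works (last occupied day: day 3): for example HCI -> day 2, OS -> day 3, Networks -> day 2, Systems -> day 1, Topology -> day 1, Compilers -> day 2, Statistics -> day 2.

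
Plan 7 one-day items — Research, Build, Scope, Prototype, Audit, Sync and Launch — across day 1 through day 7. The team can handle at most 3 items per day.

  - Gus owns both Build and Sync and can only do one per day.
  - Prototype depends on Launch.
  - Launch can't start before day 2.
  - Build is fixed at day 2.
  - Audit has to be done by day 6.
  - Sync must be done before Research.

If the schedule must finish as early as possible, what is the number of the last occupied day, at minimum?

The precedence chain requires at least 2 distinct days.
With at most 3 per day and 7 tasks, at least 3 days are needed.
Propagating the time windows through the other constraints, Prototype can't land before day 3, so the schedule must run through at least day 3.
3 works (last occupied day: day 3): for example Prototype in day 3, Build in day 2, Research in day 2, Launch in day 2, Sync in day 1, Audit in day 1, Scope in day 1.

3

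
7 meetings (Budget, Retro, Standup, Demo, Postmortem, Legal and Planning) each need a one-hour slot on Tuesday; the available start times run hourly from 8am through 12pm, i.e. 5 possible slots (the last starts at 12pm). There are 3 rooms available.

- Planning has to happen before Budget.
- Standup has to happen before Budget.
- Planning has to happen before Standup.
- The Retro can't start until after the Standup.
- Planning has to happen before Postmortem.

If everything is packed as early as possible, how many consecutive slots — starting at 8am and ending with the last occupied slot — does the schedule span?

The precedence chain requires at least 3 distinct slots.
With at most 3 per slot and 7 meetings, at least 3 slots are needed.
3 works (last occupied slot: 10am): for example Demo -> 8am, Standup -> 9am, Budget -> 10am, Planning -> 8am, Retro -> 10am, Legal -> 8am, Postmortem -> 9am.

3 slots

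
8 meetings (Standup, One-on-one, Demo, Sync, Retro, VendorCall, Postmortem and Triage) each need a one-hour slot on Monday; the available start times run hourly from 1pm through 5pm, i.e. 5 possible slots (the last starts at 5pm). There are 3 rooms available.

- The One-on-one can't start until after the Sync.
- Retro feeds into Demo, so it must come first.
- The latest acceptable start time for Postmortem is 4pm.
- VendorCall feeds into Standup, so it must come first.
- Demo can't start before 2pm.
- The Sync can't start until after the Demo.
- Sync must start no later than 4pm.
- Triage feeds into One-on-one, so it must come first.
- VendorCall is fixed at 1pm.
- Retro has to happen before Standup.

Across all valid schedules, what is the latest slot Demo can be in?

Demo is available from 2pm; downstream work caps Demo at 3pm.
Demo at 3pm is achievable: Retro=1pm; VendorCall=1pm; Postmortem=1pm; One-on-one=5pm; Triage=2pm; Standup=2pm; Sync=4pm; Demo=3pm.

3pm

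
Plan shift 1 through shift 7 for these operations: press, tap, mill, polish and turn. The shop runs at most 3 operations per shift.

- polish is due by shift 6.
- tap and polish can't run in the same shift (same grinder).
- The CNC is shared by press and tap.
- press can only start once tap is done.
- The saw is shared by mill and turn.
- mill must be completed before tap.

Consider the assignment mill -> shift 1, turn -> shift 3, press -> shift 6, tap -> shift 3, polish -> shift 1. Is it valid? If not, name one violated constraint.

Yes, all constraints hold

tap and polish can't run in the same shift (same grinder) — holds.
mill must be completed before tap — holds.
The CNC is shared by press and tap — holds.
polish is due by shift 6 — holds.
The saw is shared by mill and turn — holds.
The shop runs at most 3 operations per shift — holds.
press can only start once tap is done — holds.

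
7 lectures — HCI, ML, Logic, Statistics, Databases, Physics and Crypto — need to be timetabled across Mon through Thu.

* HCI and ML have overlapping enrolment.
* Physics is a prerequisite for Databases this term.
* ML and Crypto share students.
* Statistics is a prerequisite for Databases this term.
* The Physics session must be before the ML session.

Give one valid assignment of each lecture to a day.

ML in Tue, Crypto in Mon, Databases in Tue, HCI in Mon, Logic in Mon, Statistics in Mon, Physics in Mon

Checking: Physics(Mon) before Databases(Tue); Physics(Mon) before ML(Tue); Statistics(Mon) before Databases(Tue); HCI(Mon) != ML(Tue); ML(Tue) != Crypto(Mon).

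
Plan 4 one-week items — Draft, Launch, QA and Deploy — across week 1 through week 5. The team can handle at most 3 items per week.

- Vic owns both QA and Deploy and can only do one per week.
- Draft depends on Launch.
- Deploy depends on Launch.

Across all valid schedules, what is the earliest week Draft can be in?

week 2

Precedence pushes Draft to at least week 2.
Draft at week 2 is achievable: Launch -> week 1; QA -> week 1; Draft -> week 2; Deploy -> week 2.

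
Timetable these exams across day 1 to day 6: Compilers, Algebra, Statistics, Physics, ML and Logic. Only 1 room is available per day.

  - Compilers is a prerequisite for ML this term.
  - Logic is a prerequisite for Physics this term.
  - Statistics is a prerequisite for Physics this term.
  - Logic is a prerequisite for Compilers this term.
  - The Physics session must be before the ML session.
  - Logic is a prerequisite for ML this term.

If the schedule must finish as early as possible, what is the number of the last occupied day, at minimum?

The precedence chain requires at least 3 distinct days.
With at most 1 per day and 6 exams, at least 6 days are needed.
6 works (last occupied day: day 6): for example Logic in day 1, Statistics in day 2, ML in day 5, Compilers in day 4, Algebra in day 6, Physics in day 3.

day 6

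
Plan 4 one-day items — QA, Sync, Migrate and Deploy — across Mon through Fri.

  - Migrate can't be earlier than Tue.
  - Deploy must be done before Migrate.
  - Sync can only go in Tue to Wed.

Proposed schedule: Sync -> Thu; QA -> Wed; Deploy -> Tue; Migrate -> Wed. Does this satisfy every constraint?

Invalid. Sync can only go in Tue to Wed.

Migrate can't be earlier than Tue — holds.
Deploy must be done before Migrate — holds.
Sync can only go in Tue to Wed — violated.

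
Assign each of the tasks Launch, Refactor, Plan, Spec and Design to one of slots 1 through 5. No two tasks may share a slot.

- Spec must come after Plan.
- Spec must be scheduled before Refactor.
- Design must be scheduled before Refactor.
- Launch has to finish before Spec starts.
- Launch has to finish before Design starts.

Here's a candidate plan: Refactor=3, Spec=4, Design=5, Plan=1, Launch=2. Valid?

Spec must be scheduled before Refactor — violated.
Launch has to finish before Spec starts — holds.
No two tasks may share a slot — holds.
Launch has to finish before Design starts — holds.
Spec must come after Plan — holds.
Design must be scheduled before Refactor — violated.

No. Design must be scheduled before Refactor is not satisfied.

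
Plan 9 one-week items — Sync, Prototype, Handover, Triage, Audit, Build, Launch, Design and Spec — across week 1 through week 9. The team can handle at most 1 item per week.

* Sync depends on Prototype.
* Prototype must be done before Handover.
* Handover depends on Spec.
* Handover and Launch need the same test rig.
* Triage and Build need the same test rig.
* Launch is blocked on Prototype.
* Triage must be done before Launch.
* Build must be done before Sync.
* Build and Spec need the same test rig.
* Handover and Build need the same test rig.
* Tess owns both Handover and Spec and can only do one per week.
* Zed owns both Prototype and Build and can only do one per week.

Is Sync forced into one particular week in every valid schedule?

No

Sync can be week 3 (e.g. Spec -> week 4; Audit -> week 8; Build -> week 2; Triage -> week 6; Sync -> week 3; Launch -> week 7; Handover -> week 5; Design -> week 9; Prototype -> week 1) or week 4 (e.g. Spec=week 3, Audit=week 8, Triage=week 6, Sync=week 4, Build=week 2, Handover=week 5, Launch=week 7, Prototype=week 1, Design=week 9).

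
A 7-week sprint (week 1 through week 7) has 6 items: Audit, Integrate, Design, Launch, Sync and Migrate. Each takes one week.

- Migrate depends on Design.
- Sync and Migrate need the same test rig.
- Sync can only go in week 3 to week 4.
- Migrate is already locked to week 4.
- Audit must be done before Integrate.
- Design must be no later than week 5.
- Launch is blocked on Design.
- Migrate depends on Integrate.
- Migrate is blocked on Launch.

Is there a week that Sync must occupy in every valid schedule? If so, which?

Sync's window is week 3–week 4.
Migrate is fixed at week 4, and Sync can't share a week with Migrate.
So Sync must be week 3.

week 3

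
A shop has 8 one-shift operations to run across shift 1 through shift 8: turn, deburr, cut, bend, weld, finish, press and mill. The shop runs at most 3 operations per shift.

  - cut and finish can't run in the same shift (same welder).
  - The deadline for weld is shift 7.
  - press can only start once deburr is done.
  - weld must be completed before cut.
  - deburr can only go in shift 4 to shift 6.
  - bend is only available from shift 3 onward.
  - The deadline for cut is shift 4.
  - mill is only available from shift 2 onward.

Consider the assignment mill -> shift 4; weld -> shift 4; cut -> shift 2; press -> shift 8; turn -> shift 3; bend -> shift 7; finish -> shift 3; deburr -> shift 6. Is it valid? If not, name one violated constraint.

No. weld must be completed before cut is not satisfied.

mill is only available from shift 2 onward — holds.
press can only start once deburr is done — holds.
cut and finish can't run in the same shift (same welder) — holds.
The deadline for cut is shift 4 — holds.
bend is only available from shift 3 onward — holds.
deburr can only go in shift 4 to shift 6 — holds.
The deadline for weld is shift 7 — holds.
weld must be completed before cut — violated.
The shop runs at most 3 operations per shift — holds.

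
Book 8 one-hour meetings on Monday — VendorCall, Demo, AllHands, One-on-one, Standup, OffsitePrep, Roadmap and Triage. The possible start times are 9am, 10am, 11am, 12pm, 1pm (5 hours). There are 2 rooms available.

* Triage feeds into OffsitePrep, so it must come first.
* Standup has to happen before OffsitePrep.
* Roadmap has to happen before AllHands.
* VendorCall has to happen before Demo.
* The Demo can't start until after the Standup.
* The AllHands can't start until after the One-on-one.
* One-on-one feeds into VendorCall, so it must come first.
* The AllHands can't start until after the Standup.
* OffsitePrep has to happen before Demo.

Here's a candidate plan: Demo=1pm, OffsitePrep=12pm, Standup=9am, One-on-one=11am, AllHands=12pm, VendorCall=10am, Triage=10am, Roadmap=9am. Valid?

No. One-on-one feeds into VendorCall, so it must come first is not satisfied.

Roadmap has to happen before AllHands — holds.
There are 2 rooms available — holds.
The AllHands can't start until after the Standup — holds.
VendorCall has to happen before Demo — holds.
The AllHands can't start until after the One-on-one — holds.
One-on-one feeds into VendorCall, so it must come first — violated.
Triage feeds into OffsitePrep, so it must come first — holds.
Standup has to happen before OffsitePrep — holds.
OffsitePrep has to happen before Demo — holds.
The Demo can't start until after the Standup — holds.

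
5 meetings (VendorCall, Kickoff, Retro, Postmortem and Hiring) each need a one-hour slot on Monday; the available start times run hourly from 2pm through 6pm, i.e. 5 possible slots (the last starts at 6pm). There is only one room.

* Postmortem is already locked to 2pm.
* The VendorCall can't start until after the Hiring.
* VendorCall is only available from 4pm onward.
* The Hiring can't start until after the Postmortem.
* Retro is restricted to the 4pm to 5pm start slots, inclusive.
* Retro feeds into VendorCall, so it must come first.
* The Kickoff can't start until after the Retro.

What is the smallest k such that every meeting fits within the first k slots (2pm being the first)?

The precedence chain requires at least 3 distinct slots.
With at most 1 per slot and 5 meetings, at least 5 slots are needed.
Propagating the time windows through the other constraints, VendorCall can't land before 5pm — that is slot 4 counting from 2pm — so the schedule must run through at least 4 slots.
5 works (last occupied slot: 6pm): for example Postmortem=2pm; Kickoff=6pm; Retro=4pm; Hiring=3pm; VendorCall=5pm.

5 slots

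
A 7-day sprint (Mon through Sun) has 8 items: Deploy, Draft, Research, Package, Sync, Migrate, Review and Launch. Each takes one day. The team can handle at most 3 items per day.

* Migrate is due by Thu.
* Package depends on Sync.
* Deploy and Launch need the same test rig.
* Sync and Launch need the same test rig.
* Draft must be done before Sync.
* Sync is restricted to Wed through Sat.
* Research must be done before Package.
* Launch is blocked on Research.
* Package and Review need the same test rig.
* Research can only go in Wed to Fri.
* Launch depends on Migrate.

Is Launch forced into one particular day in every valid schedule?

No

Launch can be Thu (e.g. Sync -> Wed; Draft -> Mon; Launch -> Thu; Migrate -> Mon; Deploy -> Mon; Research -> Wed; Package -> Thu; Review -> Tue) or Fri (e.g. Package -> Thu, Review -> Tue, Draft -> Mon, Migrate -> Mon, Deploy -> Mon, Research -> Wed, Launch -> Fri, Sync -> Wed).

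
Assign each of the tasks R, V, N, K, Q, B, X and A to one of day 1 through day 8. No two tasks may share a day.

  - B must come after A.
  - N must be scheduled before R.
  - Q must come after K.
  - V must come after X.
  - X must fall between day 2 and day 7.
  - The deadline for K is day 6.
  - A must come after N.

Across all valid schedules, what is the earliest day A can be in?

Precedence pushes A to at least day 2; downstream work caps A at day 7.
A at day 2 is achievable: Q -> day 7; A -> day 2; X -> day 4; V -> day 6; R -> day 5; K -> day 3; N -> day 1; B -> day 8.

day 2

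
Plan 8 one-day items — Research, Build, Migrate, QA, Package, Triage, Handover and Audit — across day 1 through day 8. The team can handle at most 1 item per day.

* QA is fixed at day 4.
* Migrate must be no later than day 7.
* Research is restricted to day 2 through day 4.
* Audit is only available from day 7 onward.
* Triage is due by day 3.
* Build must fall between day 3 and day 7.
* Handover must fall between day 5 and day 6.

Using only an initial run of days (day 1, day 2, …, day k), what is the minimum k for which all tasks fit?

With at most 1 per day and 8 tasks, at least 8 days are needed.
Audit can't be placed before day 7, so the schedule must run through at least day 7.
8 works (last occupied day: day 8): for example Handover=day 5; Migrate=day 6; Package=day 8; Audit=day 7; Triage=day 1; QA=day 4; Build=day 3; Research=day 2.

8 days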